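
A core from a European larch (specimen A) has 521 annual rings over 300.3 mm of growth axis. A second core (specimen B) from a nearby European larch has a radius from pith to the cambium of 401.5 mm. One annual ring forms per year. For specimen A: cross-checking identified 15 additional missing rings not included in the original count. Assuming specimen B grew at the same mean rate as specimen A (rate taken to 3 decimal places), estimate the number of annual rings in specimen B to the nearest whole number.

717 annual rings

Specimen A: after corrections the count is 521 + 15 = 536 annual rings.
A: Mean rate = 300.3 mm / 536 years ≈ 0.560 mm per year.
For B, 401.5 / 0.560 = 716.96 years ≈ 717 annual rings.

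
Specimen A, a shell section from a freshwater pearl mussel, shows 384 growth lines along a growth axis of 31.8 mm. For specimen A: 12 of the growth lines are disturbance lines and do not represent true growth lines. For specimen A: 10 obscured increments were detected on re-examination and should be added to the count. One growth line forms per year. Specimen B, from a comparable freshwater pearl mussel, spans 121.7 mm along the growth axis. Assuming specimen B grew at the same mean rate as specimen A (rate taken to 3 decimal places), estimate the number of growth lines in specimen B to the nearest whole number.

1466 growth lines

Specimen A: correcting the raw count gives 384 − 12 + 10 = 382 true growth lines.
A: Mean rate = 31.8 mm / 382 years ≈ 0.083 mm/year.
Specimen B: 121.7 mm / 0.083 mm per year = 1466.27 years ≈ 1466 growth lines.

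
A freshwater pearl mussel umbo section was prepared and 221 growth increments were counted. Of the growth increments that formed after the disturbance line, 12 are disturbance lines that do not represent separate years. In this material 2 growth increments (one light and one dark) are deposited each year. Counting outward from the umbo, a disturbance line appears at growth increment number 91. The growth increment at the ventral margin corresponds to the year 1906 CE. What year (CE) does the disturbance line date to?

1847 CE

Between growth increment 91 and the ventral margin there are 221 − 91 = 130 growth increments.
Excluding 12 false growth increments: 130 − 12 = 118.
118 growth increments at 2 per year is 118 / 2 = 59 years.
1906 − 59 = 1847 CE.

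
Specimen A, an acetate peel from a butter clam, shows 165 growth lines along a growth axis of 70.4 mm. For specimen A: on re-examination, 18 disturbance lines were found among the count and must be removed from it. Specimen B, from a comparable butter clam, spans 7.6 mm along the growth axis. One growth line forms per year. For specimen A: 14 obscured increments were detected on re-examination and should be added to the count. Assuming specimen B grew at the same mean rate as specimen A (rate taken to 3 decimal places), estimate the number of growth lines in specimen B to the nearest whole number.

17 growth lines

Specimen A: true growth line count = 165 − 18 + 14 = 161.
A: Mean rate = 70.4 mm / 161 years ≈ 0.437 mm/yr.
For B, 7.6 / 0.437 = 17.39 years ≈ 17 growth lines.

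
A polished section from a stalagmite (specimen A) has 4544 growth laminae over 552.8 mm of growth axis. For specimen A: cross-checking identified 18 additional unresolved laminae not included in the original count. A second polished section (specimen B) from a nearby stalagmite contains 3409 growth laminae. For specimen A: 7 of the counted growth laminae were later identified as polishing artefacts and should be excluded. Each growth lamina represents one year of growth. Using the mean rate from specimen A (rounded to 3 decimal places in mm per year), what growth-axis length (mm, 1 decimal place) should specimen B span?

Specimen A: true growth lamina count = 4544 − 7 + 18 = 4555.
A: 552.8 mm over 4555 years gives 552.8 / 4555 ≈ 0.121 mm per year.
For B, 0.121 mm/year × 3409 years = 412.5 mm.

412.5 mm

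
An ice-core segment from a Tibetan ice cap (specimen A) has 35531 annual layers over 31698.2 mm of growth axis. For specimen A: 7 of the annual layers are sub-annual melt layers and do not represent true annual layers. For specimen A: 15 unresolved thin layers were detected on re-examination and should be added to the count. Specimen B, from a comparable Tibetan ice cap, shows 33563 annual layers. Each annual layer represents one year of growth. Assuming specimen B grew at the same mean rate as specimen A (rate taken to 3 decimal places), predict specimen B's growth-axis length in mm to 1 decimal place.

Specimen A: correcting the raw count gives 35531 − 7 + 15 = 35539 true annual layers.
A: Mean rate = 31698.2 mm / 35539 years ≈ 0.892 mm per year.
For B, 0.892 mm/year × 33563 years = 29938.2 mm.

29938.2 mm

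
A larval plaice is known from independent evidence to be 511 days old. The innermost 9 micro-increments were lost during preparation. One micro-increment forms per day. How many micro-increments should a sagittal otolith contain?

502 micro-increments

Expected micro-increments over 511 days: 511.
Subtracting the 9 micro-increments not captured gives 511 − 9 = 502 micro-increments in the record.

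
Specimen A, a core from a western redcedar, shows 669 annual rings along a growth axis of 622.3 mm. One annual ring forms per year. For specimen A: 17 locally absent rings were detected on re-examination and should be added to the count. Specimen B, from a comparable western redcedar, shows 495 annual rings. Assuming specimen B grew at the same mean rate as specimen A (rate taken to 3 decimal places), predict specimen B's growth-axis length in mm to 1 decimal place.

Specimen A: after corrections the count is 669 + 17 = 686 annual rings.
A: 622.3 mm over 686 years gives 622.3 / 686 ≈ 0.907 mm per year.
Length of B = 0.907 × 495 = 449.0 mm.

449.0 mm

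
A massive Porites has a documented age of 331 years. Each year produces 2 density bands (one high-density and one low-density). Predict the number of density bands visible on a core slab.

331 years at 2 density bands per year gives 331 × 2 = 662 density bands.
So 662 density bands should be present.

662 density bands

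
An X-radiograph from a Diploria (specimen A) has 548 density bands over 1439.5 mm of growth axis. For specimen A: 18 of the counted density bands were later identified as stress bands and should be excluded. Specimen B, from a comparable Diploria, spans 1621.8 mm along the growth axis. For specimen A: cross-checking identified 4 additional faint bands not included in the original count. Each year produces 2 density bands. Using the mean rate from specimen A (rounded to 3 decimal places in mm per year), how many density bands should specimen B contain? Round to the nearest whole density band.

602 density bands

Specimen A: adjusted count: 548 − 18 + 4 = 534 density bands.
Specimen A: dividing by 2 density bands per year: 534 / 2 = 267 years.
A: Mean rate = 1439.5 mm / 267 years ≈ 5.391 mm/year.
B spans 1621.8 / 5.391 = 300.83 years; at 2 density bands per year that is 300.83 × 2 ≈ 602 density bands.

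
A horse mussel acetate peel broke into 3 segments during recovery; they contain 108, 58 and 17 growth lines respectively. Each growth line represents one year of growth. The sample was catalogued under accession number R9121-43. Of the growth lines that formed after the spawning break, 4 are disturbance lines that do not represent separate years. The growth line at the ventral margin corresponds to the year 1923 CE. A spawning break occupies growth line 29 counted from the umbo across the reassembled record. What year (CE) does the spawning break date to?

Total growth lines = 108 + 58 + 17 = 183.
Between growth line 29 and the ventral margin there are 183 − 29 = 154 growth lines.
Excluding 4 false growth lines: 154 − 4 = 150.
Counting back 150 years from 1923 CE places the spawning break in 1923 − 150 = 1773 CE.

1773 CE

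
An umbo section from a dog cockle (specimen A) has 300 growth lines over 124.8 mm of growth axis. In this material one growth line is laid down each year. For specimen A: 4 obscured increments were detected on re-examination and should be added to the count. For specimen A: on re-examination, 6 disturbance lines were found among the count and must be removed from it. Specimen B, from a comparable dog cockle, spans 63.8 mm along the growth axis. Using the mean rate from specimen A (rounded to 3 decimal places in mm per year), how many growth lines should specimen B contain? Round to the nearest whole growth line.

Specimen A: correcting the raw count gives 300 − 6 + 4 = 298 true growth lines.
A: Extension rate ≈ 124.8 / 298 = 0.419 mm per year.
Specimen B: 63.8 mm / 0.419 mm per year = 152.27 years ≈ 152 growth lines.

152 growth lines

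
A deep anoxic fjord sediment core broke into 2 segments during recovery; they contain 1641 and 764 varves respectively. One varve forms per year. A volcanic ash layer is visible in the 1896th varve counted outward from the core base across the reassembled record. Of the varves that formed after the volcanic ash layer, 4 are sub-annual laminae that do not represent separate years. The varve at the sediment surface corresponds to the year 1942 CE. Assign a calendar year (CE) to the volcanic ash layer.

1437 CE

Total varves = 1641 + 764 = 2405.
2405 − 1896 = 509 varves lie beyond the volcanic ash layer toward the sediment surface.
Excluding 4 false varves: 509 − 4 = 505.
1942 − 505 = 1437 CE.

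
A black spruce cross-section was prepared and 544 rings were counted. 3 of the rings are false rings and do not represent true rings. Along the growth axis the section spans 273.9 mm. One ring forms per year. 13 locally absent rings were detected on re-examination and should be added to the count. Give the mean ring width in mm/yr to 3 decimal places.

0.494 mm/yr

Correcting the raw count gives 544 − 3 + 13 = 554 true rings.
Extension rate ≈ 273.9 / 554 = 0.494 mm/yr.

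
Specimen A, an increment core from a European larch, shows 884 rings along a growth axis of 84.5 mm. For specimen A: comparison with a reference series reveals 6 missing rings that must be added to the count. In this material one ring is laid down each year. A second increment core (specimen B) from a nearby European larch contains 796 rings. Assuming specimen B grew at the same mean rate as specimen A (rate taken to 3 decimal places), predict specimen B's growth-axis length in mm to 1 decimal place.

75.6 mm

Specimen A: after corrections the count is 884 + 6 = 890 rings.
A: Extension rate ≈ 84.5 / 890 = 0.095 mm/yr.
For B, 0.095 mm/year × 796 years = 75.6 mm.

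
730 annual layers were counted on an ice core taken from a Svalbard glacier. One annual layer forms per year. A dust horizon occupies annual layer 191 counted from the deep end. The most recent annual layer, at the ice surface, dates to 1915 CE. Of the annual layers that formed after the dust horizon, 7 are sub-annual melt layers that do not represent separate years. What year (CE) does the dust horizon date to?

Between annual layer 191 and the ice surface there are 730 − 191 = 539 annual layers.
539 − 7 false = 532 true annual layers after the dust horizon.
1915 − 532 = 1383 CE.

1383 CE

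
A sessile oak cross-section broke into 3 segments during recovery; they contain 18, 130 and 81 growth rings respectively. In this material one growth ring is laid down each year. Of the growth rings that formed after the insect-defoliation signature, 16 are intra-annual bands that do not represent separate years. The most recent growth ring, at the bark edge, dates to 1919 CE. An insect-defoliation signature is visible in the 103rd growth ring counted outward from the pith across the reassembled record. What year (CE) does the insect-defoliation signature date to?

Total growth rings = 18 + 130 + 81 = 229.
Between growth ring 103 and the bark edge there are 229 − 103 = 126 growth rings.
Excluding 16 false growth rings: 126 − 16 = 110.
The growth ring at the bark edge is 1919 CE, so the insect-defoliation signature dates to 1919 − 110 = 1809 CE.

1809 CE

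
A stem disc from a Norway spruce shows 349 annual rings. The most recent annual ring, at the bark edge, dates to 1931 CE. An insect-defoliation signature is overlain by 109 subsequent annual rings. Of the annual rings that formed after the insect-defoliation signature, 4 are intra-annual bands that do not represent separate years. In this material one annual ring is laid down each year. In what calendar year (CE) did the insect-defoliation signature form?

109 annual rings formed after the insect-defoliation signature.
109 − 4 false = 105 true annual rings after the insect-defoliation signature.
1931 − 105 = 1826 CE.

1826 CE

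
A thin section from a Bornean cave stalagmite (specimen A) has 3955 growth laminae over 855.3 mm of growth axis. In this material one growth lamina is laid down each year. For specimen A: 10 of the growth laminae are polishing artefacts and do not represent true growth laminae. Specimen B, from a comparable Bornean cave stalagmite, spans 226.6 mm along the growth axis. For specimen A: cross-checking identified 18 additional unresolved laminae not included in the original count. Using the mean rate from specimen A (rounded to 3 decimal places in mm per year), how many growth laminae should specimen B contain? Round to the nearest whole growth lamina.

Specimen A: adjusted count: 3955 − 10 + 18 = 3963 growth laminae.
A: 855.3 mm over 3963 years gives 855.3 / 3963 ≈ 0.216 mm/year.
B spans 226.6 / 0.216 = 1049.07 years ≈ 1049 growth laminae.

1049 growth laminae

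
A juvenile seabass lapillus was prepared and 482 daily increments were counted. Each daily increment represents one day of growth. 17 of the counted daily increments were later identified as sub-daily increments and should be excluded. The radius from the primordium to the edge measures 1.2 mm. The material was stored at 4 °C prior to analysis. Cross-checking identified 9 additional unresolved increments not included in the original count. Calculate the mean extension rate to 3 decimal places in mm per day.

0.003 mm per day

Correcting the raw count gives 482 − 17 + 9 = 474 true daily increments.
Extension rate ≈ 1.2 / 474 = 0.003 mm per day.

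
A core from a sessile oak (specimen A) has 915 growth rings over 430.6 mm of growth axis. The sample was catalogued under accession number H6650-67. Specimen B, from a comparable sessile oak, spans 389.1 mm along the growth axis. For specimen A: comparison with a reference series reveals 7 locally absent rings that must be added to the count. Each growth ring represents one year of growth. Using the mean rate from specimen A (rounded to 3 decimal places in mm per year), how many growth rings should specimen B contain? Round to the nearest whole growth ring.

Specimen A: correcting the raw count gives 915 + 7 = 922 true growth rings.
A: Extension rate ≈ 430.6 / 922 = 0.467 mm per year.
For B, 389.1 / 0.467 = 833.19 years ≈ 833 growth rings.

833 growth rings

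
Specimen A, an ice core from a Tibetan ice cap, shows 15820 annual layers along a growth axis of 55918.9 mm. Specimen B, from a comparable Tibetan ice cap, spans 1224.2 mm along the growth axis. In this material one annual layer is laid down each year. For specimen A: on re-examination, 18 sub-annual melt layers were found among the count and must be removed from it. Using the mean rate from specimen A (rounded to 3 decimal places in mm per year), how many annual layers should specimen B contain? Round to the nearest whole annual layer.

346 annual layers

Specimen A: true annual layer count = 15820 − 18 = 15802.
A: Mean rate = 55918.9 mm / 15802 years ≈ 3.539 mm per year.
Specimen B: 1224.2 mm / 3.539 mm per year = 345.92 years ≈ 346 annual layers.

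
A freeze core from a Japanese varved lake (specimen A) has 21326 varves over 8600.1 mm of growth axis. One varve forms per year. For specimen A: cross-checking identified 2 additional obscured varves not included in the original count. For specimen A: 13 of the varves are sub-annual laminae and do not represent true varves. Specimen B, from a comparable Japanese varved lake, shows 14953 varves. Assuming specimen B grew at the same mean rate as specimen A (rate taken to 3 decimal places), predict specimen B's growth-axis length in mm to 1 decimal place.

6026.1 mm

Specimen A: true varve count = 21326 − 13 + 2 = 21315.
A: Mean rate = 8600.1 mm / 21315 years ≈ 0.403 mm per year.
For B, 0.403 mm/year × 14953 years = 6026.1 mm.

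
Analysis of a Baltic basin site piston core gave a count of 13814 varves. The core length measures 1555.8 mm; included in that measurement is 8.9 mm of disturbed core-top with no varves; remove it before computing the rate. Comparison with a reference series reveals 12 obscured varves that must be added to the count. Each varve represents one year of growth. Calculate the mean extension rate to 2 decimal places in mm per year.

0.11 mm per year

True varve count = 13814 + 12 = 13826.
Removing the 8.9 mm offcut leaves 1555.8 − 8.9 = 1546.9 mm.
Mean rate = 1546.9 mm / 13826 years ≈ 0.11 mm per year.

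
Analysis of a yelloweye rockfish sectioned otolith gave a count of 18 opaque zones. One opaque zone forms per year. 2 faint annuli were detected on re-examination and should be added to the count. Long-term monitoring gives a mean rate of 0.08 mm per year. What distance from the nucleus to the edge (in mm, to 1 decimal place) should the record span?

1.6 mm

True opaque zone count = 18 + 2 = 20.
Length ≈ 0.08 × 20 = 1.6 mm.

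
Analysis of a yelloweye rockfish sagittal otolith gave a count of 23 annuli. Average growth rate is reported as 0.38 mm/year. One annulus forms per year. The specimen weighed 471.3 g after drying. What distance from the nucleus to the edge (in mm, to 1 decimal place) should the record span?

8.7 mm

23 years of growth are recorded.
23 years at 0.38 mm/year gives 0.38 × 23 = 8.7 mm.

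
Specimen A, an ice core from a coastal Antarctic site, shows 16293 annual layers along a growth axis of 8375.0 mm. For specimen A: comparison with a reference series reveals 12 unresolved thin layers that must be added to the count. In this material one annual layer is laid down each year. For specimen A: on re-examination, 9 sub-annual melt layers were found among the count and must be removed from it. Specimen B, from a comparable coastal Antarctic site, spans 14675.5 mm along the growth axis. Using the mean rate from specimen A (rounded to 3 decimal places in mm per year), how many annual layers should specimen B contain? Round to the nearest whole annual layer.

Specimen A: correcting the raw count gives 16293 − 9 + 12 = 16296 true annual layers.
A: Mean rate = 8375.0 mm / 16296 years ≈ 0.514 mm per year.
For B, 14675.5 / 0.514 = 28551.56 years ≈ 28552 annual layers.

28552 annual layers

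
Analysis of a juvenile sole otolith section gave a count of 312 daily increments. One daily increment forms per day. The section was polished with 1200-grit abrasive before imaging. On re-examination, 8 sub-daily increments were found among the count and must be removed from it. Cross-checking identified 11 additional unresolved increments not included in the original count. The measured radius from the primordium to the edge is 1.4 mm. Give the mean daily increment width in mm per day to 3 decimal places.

After corrections the count is 312 − 8 + 11 = 315 daily increments.
1.4 mm over 315 days gives 1.4 / 315 ≈ 0.004 mm per day.

0.004 mm per day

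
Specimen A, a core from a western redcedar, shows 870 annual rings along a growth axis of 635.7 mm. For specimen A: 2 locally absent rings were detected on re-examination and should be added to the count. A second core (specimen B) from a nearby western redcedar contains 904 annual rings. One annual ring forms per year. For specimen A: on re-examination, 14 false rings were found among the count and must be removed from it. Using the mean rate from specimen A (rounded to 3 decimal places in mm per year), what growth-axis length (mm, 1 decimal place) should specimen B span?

Specimen A: true annual ring count = 870 − 14 + 2 = 858.
A: Mean rate = 635.7 mm / 858 years ≈ 0.741 mm/year.
Length of B = 0.741 × 904 = 669.9 mm.

669.9 mm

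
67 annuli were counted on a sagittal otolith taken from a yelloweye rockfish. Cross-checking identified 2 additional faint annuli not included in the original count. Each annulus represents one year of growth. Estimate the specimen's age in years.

69 years

After corrections the count is 67 + 2 = 69 annuli.
With a one-to-one annulus periodicity this is 69 years.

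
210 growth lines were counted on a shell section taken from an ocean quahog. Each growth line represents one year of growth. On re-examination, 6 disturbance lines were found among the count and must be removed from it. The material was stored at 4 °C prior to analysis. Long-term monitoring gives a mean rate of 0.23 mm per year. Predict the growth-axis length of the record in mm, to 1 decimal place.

After corrections the count is 210 − 6 = 204 growth lines.
204 years at 0.23 mm/year gives 0.23 × 204 = 46.9 mm.

46.9 mm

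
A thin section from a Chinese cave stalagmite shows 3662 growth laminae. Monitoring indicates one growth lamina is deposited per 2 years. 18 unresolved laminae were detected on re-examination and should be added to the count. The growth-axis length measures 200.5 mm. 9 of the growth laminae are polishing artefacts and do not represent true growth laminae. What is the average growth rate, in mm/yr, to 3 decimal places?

0.027 mm/yr

Adjusted count: 3662 − 9 + 18 = 3671 growth laminae.
3671 growth laminae at 2 years each span 3671 × 2 = 7342 years.
200.5 mm over 7342 years gives 200.5 / 7342 ≈ 0.027 mm/yr.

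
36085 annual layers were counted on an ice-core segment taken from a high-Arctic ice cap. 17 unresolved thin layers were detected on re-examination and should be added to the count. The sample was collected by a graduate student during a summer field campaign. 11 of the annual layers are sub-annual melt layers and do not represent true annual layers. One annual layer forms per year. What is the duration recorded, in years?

36091 yr

Adjusted count: 36085 − 11 + 17 = 36091 annual layers.
With a one-to-one annual layer periodicity this is 36091 years.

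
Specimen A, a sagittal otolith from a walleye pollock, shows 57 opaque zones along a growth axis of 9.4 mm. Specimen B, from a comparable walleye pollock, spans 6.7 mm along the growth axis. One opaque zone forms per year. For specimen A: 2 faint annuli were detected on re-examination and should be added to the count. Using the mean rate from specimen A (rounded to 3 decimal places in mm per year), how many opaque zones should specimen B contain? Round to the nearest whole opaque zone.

Specimen A: correcting the raw count gives 57 + 2 = 59 true opaque zones.
A: Extension rate ≈ 9.4 / 59 = 0.159 mm/yr.
Specimen B: 6.7 mm / 0.159 mm per year = 42.14 years ≈ 42 opaque zones.

42 opaque zones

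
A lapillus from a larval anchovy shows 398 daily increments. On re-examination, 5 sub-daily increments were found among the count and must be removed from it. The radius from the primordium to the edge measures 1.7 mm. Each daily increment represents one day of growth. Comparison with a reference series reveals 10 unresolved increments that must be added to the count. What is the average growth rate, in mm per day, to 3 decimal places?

After corrections the count is 398 − 5 + 10 = 403 daily increments.
Mean rate = 1.7 mm / 403 days ≈ 0.004 mm per day.

0.004 mm per day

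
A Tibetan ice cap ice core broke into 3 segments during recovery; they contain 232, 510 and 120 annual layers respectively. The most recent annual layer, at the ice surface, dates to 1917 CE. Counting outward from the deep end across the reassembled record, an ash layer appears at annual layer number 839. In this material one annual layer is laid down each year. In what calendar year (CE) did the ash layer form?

1894 CE

Total annual layers = 232 + 510 + 120 = 862.
Between annual layer 839 and the ice surface there are 862 − 839 = 23 annual layers.
The annual layer at the ice surface is 1917 CE, so the ash layer dates to 1917 − 23 = 1894 CE.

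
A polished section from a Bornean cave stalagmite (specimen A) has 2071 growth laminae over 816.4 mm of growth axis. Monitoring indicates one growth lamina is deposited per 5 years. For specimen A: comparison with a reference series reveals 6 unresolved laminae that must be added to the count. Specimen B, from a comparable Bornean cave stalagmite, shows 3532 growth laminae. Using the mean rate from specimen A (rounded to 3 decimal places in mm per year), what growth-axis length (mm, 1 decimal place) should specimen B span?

1395.1 mm

Specimen A: after corrections the count is 2071 + 6 = 2077 growth laminae.
Specimen A: multiplying by 5 years per growth lamina: 2077 × 5 = 10385 years.
A: 816.4 mm over 10385 years gives 816.4 / 10385 ≈ 0.079 mm per year.
Specimen B: multiplying by 5 years per growth lamina: 3532 × 5 = 17660 years. B's length ≈ 0.079 × 17660 = 1395.1 mm.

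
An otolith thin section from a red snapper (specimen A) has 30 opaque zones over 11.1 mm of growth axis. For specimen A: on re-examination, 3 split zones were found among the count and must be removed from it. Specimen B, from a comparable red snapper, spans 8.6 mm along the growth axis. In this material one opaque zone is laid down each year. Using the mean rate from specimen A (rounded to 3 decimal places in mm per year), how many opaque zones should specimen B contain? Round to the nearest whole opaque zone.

Specimen A: adjusted count: 30 − 3 = 27 opaque zones.
A: 11.1 mm over 27 years gives 11.1 / 27 ≈ 0.411 mm per year.
Specimen B: 8.6 mm / 0.411 mm per year = 20.92 years ≈ 21 opaque zones.

21 opaque zones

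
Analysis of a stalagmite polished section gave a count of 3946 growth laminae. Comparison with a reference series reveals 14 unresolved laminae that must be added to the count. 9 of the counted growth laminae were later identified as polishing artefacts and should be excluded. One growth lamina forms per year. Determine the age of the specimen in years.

3951 years

Adjusted count: 3946 − 9 + 14 = 3951 growth laminae.
One growth lamina per year makes the duration 3951 years.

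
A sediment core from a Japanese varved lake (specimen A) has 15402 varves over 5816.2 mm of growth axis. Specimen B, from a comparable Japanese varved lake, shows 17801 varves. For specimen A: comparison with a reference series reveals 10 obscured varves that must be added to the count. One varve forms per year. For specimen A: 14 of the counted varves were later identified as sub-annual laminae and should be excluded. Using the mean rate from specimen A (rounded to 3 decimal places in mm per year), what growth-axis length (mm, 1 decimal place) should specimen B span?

Specimen A: adjusted count: 15402 − 14 + 10 = 15398 varves.
A: Extension rate ≈ 5816.2 / 15398 = 0.378 mm/year.
B's length ≈ 0.378 × 17801 = 6728.8 mm.

6728.8 mm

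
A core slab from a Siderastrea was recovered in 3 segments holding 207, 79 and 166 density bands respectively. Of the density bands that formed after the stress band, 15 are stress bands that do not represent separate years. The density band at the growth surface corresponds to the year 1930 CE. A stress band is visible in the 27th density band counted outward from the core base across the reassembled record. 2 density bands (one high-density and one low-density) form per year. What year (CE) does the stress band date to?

1725 CE

Total density bands = 207 + 79 + 166 = 452.
The stress band sits at density band 27 from the core base, so 452 − 27 = 425 density bands formed after it.
Removing the 15 false density bands leaves 425 − 15 = 410 true density bands beyond the stress band.
410 density bands at 2 per year is 410 / 2 = 205 years.
The density band at the growth surface is 1930 CE, so the stress band dates to 1930 − 205 = 1725 CE.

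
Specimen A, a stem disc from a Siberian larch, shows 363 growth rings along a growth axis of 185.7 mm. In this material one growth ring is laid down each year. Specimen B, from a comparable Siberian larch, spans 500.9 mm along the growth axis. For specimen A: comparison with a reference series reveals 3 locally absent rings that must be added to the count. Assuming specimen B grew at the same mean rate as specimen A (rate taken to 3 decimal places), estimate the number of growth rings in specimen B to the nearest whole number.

Specimen A: adjusted count: 363 + 3 = 366 growth rings.
A: Extension rate ≈ 185.7 / 366 = 0.507 mm/year.
B spans 500.9 / 0.507 = 987.97 years ≈ 988 growth rings.

988 growth rings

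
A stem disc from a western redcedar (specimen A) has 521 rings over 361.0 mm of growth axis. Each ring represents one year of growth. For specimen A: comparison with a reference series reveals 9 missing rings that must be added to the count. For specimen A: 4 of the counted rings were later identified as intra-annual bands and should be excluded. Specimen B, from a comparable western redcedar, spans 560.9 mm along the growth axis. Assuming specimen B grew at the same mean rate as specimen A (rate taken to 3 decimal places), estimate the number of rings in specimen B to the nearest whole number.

Specimen A: after corrections the count is 521 − 4 + 9 = 526 rings.
A: Mean rate = 361.0 mm / 526 years ≈ 0.686 mm per year.
For B, 560.9 / 0.686 = 817.64 years ≈ 818 rings.

818 rings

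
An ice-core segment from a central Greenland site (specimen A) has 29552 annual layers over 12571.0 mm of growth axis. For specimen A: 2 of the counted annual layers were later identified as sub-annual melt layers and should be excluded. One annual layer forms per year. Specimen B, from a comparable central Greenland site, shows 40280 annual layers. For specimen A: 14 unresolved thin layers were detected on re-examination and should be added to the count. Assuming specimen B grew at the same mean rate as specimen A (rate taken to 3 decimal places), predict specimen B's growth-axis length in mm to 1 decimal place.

Specimen A: correcting the raw count gives 29552 − 2 + 14 = 29564 true annual layers.
A: 12571.0 mm over 29564 years gives 12571.0 / 29564 ≈ 0.425 mm/yr.
For B, 0.425 mm/year × 40280 years = 17119.0 mm.

17119.0 mm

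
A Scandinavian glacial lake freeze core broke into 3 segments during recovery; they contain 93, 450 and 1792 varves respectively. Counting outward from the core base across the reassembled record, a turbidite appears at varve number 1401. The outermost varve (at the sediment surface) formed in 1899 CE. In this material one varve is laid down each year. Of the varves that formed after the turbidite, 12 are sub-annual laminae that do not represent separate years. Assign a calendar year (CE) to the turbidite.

Total varves = 93 + 450 + 1792 = 2335.
2335 − 1401 = 934 varves lie beyond the turbidite toward the sediment surface.
Removing the 12 false varves leaves 934 − 12 = 922 true varves beyond the turbidite.
Counting back 922 years from 1899 CE places the turbidite in 1899 − 922 = 977 CE.

977 CE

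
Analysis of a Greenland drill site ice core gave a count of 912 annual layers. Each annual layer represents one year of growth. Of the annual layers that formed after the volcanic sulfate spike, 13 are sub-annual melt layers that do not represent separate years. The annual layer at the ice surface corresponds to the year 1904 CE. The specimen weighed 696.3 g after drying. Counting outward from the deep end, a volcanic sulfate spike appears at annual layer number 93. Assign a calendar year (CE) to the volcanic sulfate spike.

The volcanic sulfate spike sits at annual layer 93 from the deep end, so 912 − 93 = 819 annual layers formed after it.
819 − 13 false = 806 true annual layers after the volcanic sulfate spike.
1904 − 806 = 1098 CE.

1098 CE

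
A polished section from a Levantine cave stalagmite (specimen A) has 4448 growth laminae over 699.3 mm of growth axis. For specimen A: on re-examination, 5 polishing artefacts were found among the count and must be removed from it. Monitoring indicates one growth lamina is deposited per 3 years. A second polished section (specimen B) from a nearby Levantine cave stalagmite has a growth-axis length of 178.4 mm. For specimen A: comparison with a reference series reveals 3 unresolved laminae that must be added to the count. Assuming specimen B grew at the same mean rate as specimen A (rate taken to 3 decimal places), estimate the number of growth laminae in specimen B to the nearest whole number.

Specimen A: adjusted count: 4448 − 5 + 3 = 4446 growth laminae.
Specimen A: multiplying by 3 years per growth lamina: 4446 × 3 = 13338 years.
A: 699.3 mm over 13338 years gives 699.3 / 13338 ≈ 0.052 mm/year.
Specimen B: 178.4 mm / 0.052 mm per year = 3430.77 years; at 3 years per growth lamina that is 3430.77 / 3 ≈ 1144 growth laminae.

1144 growth laminae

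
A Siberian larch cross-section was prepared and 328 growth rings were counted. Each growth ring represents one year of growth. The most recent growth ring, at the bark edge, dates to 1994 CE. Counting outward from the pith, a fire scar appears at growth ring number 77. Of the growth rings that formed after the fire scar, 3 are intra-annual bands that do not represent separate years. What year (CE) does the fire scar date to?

1746 CE

328 − 77 = 251 growth rings lie beyond the fire scar toward the bark edge.
Excluding 3 false growth rings: 251 − 3 = 248.
The growth ring at the bark edge is 1994 CE, so the fire scar dates to 1994 − 248 = 1746 CE.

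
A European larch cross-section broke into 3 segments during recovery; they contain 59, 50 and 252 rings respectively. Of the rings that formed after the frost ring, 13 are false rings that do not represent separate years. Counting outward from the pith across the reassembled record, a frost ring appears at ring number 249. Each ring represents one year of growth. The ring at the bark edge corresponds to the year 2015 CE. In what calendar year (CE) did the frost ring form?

1916 CE

Total rings = 59 + 50 + 252 = 361.
361 − 249 = 112 rings lie beyond the frost ring toward the bark edge.
112 − 13 false = 99 true rings after the frost ring.
2015 − 99 = 1916 CE.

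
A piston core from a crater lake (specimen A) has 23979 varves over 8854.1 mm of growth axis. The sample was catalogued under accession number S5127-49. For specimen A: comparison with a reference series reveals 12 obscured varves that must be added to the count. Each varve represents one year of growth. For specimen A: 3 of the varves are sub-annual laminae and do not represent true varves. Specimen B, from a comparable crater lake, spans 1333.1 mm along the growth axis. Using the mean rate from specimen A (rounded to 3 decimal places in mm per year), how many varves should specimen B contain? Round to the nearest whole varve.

Specimen A: adjusted count: 23979 − 3 + 12 = 23988 varves.
A: Mean rate = 8854.1 mm / 23988 years ≈ 0.369 mm/yr.
B spans 1333.1 / 0.369 = 3612.74 years ≈ 3613 varves.

3613 varves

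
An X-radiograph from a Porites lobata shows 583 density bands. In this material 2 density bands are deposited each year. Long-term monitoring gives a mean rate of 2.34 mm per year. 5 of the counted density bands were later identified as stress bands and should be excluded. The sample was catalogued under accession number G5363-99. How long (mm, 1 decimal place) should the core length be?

Correcting the raw count gives 583 − 5 = 578 true density bands.
578 density bands at 2 per year is 578 / 2 = 289 years.
289 years at 2.34 mm/year gives 2.34 × 289 = 676.3 mm.

676.3 mm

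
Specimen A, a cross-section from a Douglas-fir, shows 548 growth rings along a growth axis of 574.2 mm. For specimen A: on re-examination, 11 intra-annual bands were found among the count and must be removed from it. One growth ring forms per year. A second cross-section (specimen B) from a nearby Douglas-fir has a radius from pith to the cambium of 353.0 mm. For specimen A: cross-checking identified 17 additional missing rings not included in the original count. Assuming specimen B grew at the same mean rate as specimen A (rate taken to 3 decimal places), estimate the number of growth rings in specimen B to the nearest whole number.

341 growth rings

Specimen A: correcting the raw count gives 548 − 11 + 17 = 554 true growth rings.
A: 574.2 mm over 554 years gives 574.2 / 554 ≈ 1.036 mm/year.
B spans 353.0 / 1.036 = 340.73 years ≈ 341 growth rings.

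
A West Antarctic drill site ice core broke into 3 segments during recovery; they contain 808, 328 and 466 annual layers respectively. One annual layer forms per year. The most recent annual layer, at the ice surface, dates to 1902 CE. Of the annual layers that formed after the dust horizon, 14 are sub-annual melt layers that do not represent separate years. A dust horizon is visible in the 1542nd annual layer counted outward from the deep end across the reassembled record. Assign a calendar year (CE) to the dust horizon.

1856 CE

Total annual layers = 808 + 328 + 466 = 1602.
The dust horizon sits at annual layer 1542 from the deep end, so 1602 − 1542 = 60 annual layers formed after it.
Removing the 14 false annual layers leaves 60 − 14 = 46 true annual layers beyond the dust horizon.
The annual layer at the ice surface is 1902 CE, so the dust horizon dates to 1902 − 46 = 1856 CE.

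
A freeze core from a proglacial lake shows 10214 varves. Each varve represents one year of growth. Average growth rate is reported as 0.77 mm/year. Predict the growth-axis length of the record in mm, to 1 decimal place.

7864.8 mm

10214 years of growth are recorded.
Predicted length = 0.77 mm/year × 10214 years = 7864.8 mm.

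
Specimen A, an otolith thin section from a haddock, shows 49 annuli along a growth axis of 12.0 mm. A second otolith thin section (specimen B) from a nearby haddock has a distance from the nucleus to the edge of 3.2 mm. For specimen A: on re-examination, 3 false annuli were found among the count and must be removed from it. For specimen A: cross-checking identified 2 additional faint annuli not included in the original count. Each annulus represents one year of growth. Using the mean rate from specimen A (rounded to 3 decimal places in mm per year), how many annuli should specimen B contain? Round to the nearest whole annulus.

13 annuli

Specimen A: correcting the raw count gives 49 − 3 + 2 = 48 true annuli.
A: Mean rate = 12.0 mm / 48 years ≈ 0.250 mm/yr.
B spans 3.2 / 0.250 = 12.80 years ≈ 13 annuli.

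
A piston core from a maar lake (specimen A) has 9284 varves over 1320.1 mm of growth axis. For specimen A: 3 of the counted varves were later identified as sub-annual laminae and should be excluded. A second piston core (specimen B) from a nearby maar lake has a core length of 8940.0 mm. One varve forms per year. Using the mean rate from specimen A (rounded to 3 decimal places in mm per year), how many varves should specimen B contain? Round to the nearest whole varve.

62958 varves

Specimen A: adjusted count: 9284 − 3 = 9281 varves.
A: 1320.1 mm over 9281 years gives 1320.1 / 9281 ≈ 0.142 mm/year.
Specimen B: 8940.0 mm / 0.142 mm per year = 62957.75 years ≈ 62958 varves.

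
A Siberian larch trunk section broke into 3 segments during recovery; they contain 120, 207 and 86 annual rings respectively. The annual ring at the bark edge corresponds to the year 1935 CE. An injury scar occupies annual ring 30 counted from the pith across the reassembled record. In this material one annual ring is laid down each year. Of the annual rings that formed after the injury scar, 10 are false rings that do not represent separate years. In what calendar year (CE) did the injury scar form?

Total annual rings = 120 + 207 + 86 = 413.
The injury scar sits at annual ring 30 from the pith, so 413 − 30 = 383 annual rings formed after it.
383 − 10 false = 373 true annual rings after the injury scar.
1935 − 373 = 1562 CE.

1562 CE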